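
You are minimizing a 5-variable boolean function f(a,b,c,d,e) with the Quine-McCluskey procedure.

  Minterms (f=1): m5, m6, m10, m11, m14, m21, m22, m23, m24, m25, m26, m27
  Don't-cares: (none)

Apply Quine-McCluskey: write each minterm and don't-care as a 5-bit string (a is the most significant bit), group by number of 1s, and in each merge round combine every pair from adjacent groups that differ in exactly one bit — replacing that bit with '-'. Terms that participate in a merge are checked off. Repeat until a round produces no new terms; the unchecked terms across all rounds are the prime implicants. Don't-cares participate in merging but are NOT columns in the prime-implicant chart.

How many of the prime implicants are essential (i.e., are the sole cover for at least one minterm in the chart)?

3

Round 0: 00101✓ 00110✓ 01010✓ 01011✓ 01110✓ 10101✓ 10110✓ 10111✓ 11000✓ 11001✓ 11010✓ 11011✓
Round 1: -0101 -0110 -1010✓ -1011✓ 0-110 01-10 0101-✓ 101-1 1011- 110-0✓ 110-1✓ 1100-✓ 1101-✓
Round 2: -101- 110--
PIs = {-0101, -0110, -101-, 0-110, 01-10, 101-1, 1011-, 110--}
Coverage chart:
  m5: -0101 ←essential
  m6: -0110,0-110
  m10: -101-,01-10
  m11: -101- ←essential
  m14: 0-110,01-10
  m21: -0101,101-1
  m22: -0110,1011-
  m23: 101-1,1011-
  m24: 110-- ←essential
  m25: 110-- ←essential
  m26: -101-,110--
  m27: -101-,110--
Essential: -0101, -101-, 110--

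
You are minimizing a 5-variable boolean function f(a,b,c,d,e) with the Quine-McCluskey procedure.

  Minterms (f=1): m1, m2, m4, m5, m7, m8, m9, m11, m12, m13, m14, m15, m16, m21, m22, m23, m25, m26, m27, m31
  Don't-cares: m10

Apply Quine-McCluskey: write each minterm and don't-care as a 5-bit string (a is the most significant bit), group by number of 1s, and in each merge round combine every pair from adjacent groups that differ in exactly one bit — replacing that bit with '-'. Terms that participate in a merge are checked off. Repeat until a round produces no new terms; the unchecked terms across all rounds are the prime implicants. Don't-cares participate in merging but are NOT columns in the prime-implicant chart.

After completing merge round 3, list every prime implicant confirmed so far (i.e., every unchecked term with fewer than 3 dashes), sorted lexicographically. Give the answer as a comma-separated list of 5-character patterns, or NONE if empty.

--111, -01-1, -1-11, -10-1, -101-, 0--01, 0-010, 0-1-1, 0-10-, 10000, 1011-

[col 0] 00001*, 00010*, 00100*, 00101*, 00111*, 01000*, 01001*, 01010*, 01011*, 01100*, 01101*, 01110*, 01111*, 10000, 10101*, 10110*, 10111*, 11001*, 11010*, 11011*, 11111*
[col 1] -0101*, -0111*, -1001*, -1010*, -1011*, -1111*, 0-001*, 0-010, 0-100*, 0-101*, 0-111*, 00-01*, 001-1*, 0010-*, 01-00*, 01-01*, 01-10*, 01-11*, 010-0*, 010-1*, 0100-*, 0101-*, 011-0*, 011-1*, 0110-*, 0111-*, 1-111*, 101-1*, 1011-, 11-11*, 110-1*, 1101-*
[col 2] --111, -01-1, -1-11, -10-1, -101-, 0--01, 0-1-1, 0-10-, 01--0*, 01--1*, 01-0-*, 01-1-*, 010--*, 011--*
[col 3] 01---
Prime implicants: --111, -01-1, -1-11, -10-1, -101-, 0--01, 0-010, 0-1-1, 0-10-, 01---, 10000, 1011-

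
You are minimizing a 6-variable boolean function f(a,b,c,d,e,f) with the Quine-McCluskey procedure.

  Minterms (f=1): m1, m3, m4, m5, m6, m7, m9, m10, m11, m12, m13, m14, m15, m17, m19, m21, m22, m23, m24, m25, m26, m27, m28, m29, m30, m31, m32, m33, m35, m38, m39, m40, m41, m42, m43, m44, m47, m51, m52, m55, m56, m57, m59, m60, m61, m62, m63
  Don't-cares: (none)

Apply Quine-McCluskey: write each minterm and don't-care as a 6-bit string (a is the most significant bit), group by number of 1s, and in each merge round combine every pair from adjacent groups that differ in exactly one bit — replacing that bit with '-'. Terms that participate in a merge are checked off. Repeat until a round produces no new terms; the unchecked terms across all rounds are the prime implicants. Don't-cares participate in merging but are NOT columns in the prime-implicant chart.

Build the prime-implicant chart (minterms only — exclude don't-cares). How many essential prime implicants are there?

8

[col 0] 000001*, 000011*, 000100*, 000101*, 000110*, 000111*, 001001*, 001010*, 001011*, 001100*, 001101*, 001110*, 001111*, 010001*, 010011*, 010101*, 010110*, 010111*, 011000*, 011001*, 011010*, 011011*, 011100*, 011101*, 011110*, 011111*, 100000*, 100001*, 100011*, 100110*, 100111*, 101000*, 101001*, 101010*, 101011*, 101100*, 101111*, 110011*, 110100*, 110111*, 111000*, 111001*, 111011*, 111100*, 111101*, 111110*, 111111*
[col 1] -00001*, -00011*, -00110*, -00111*, -01001*, -01010*, -01011*, -01100*, -01111*, -10011*, -10111*, -11000*, -11001*, -11011*, -11100*, -11101*, -11110*, -11111*, 0-0001*, 0-0011*, 0-0101*, 0-0110*, 0-0111*, 0-1001*, 0-1010*, 0-1011*, 0-1100*, 0-1101*, 0-1110*, 0-1111*, 00-001*, 00-011*, 00-100*, 00-101*, 00-110*, 00-111*, 000-01*, 000-11*, 0000-1*, 0001-0*, 0001-1*, 00010-*, 00011-*, 001-01*, 001-10*, 001-11*, 0010-1*, 00101-*, 0011-0*, 0011-1*, 00110-*, 00111-*, 01-001*, 01-011*, 01-101*, 01-110*, 01-111*, 010-01*, 010-11*, 0100-1*, 0101-1*, 01011-*, 011-00*, 011-01*, 011-10*, 011-11*, 0110-0*, 0110-1*, 01100-*, 01101-*, 0111-0*, 0111-1*, 01110-*, 01111-*, 1-0011*, 1-0111*, 1-1000*, 1-1001*, 1-1011*, 1-1100*, 1-1111*, 10-000*, 10-001*, 10-011*, 10-111*, 100-11*, 1000-1*, 10000-*, 10011-*, 101-00*, 101-11*, 1010-0*, 1010-1*, 10100-*, 10101-*, 11-011*, 11-100, 11-111*, 110-11*, 111-00*, 111-01*, 111-11*, 1110-1*, 11100-*, 1111-0*, 1111-1*, 11110-*, 11111-*
[col 2] --0011*, --0111*, --1001*, --1011*, --1100, --1111*, -0-001*, -0-011*, -0-111*, -00-11*, -000-1*, -0011-, -01-11*, -010-1*, -0101-, -1-011*, -1-111*, -10-11*, -11-00*, -11-01*, -11-11*, -110-1*, -1100-*, -111-0*, -111-1*, -1110-*, -1111-*, 0--001*, 0--011*, 0--101*, 0--110*, 0--111*, 0-0-01*, 0-0-11*, 0-00-1*, 0-01-1*, 0-011-*, 0-1-01*, 0-1-10*, 0-1-11*, 0-10-1*, 0-101-*, 0-11-0*, 0-11-1*, 0-110-*, 0-111-*, 00--01*, 00--11*, 00-0-1*, 00-1-0*, 00-1-1*, 00-10-*, 00-11-*, 000--1*, 0001--*, 001--1*, 001-1-*, 0011--*, 01--01*, 01--11*, 01-0-1*, 01-1-1*, 01-11-*, 010--1*, 011--0*, 011--1*, 011-0-*, 011-1-*, 0110--*, 0111--*, 1--011*, 1--111*, 1-0-11*, 1-1-00, 1-1-11*, 1-10-1*, 1-100-, 10--11*, 10-0-1*, 10-00-, 1010--, 11--11*, 111--1*, 111-0-*, 1111--*
[col 3] ---011*, ---111*, --0-11*, --1-11*, --10-1, -0--11*, -0-0-1, -1--11*, -11--1, -11-0-, -111--, 0---01*, 0---11*, 0--0-1*, 0--1-1*, 0--11-, 0-0--1*, 0-1--1*, 0-1-1-, 0-11--, 00---1*, 00-1--, 01---1*, 011---, 1---11*
[col 4] ----11, 0----1
Prime implicants: ----11, --10-1, --1100, -0-0-1, -0011-, -0101-, -11--1, -11-0-, -111--, 0----1, 0--11-, 0-1-1-, 0-11--, 00-1--, 011---, 1-1-00, 1-100-, 10-00-, 1010--, 11-100
PI chart (minterm → PIs covering it):
  1 | -0-0-1,0----1
  3 | ----11,-0-0-1,0----1
  4 | 00-1--  (sole → essential)
  5 | 0----1,00-1--
  6 | -0011-,0--11-,00-1--
  7 | ----11,-0011-,0----1,0--11-,00-1--
  9 | --10-1,-0-0-1,0----1
  10 | -0101-,0-1-1-
  11 | ----11,--10-1,-0-0-1,-0101-,0----1,0-1-1-
  12 | --1100,0-11--,00-1--
  13 | 0----1,0-11--,00-1--
  14 | 0--11-,0-1-1-,0-11--,00-1--
  15 | ----11,0----1,0--11-,0-1-1-,0-11--,00-1--
  17 | 0----1  (sole → essential)
  19 | ----11,0----1
  21 | 0----1  (sole → essential)
  22 | 0--11-  (sole → essential)
  23 | ----11,0----1,0--11-
  24 | -11-0-,011---
  25 | --10-1,-11--1,-11-0-,0----1,011---
  26 | 0-1-1-,011---
  27 | ----11,--10-1,-11--1,0----1,0-1-1-,011---
  28 | --1100,-11-0-,-111--,0-11--,011---
  29 | -11--1,-11-0-,-111--,0----1,0-11--,011---
  30 | -111--,0--11-,0-1-1-,0-11--,011---
  31 | ----11,-11--1,-111--,0----1,0--11-,0-1-1-,0-11--,011---
  32 | 10-00-  (sole → essential)
  33 | -0-0-1,10-00-
  35 | ----11,-0-0-1
  38 | -0011-  (sole → essential)
  39 | ----11,-0011-
  40 | 1-1-00,1-100-,10-00-,1010--
  41 | --10-1,-0-0-1,1-100-,10-00-,1010--
  42 | -0101-,1010--
  43 | ----11,--10-1,-0-0-1,-0101-,1010--
  44 | --1100,1-1-00
  47 | ----11  (sole → essential)
  51 | ----11  (sole → essential)
  52 | 11-100  (sole → essential)
  55 | ----11  (sole → essential)
  56 | -11-0-,1-1-00,1-100-
  57 | --10-1,-11--1,-11-0-,1-100-
  59 | ----11,--10-1,-11--1
  60 | --1100,-11-0-,-111--,1-1-00,11-100
  61 | -11--1,-11-0-,-111--
  62 | -111--  (sole → essential)
  63 | ----11,-11--1,-111--
Essential prime implicants: ----11, -0011-, -111--, 0----1, 0--11-, 00-1--, 10-00-, 11-100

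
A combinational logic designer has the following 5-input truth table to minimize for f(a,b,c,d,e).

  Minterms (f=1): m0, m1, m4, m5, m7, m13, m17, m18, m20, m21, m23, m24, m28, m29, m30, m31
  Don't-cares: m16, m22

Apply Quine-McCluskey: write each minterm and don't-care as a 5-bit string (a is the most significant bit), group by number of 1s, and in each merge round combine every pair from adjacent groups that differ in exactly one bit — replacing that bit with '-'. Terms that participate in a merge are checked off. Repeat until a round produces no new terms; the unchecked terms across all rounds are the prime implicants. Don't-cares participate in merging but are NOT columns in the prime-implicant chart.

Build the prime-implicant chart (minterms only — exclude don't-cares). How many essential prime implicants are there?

Round 0: 00000✓ 00001✓ 00100✓ 00101✓ 00111✓ 01101✓ 10000✓ 10001✓ 10010✓ 10100✓ 10101✓ 10110✓ 10111✓ 11000✓ 11100✓ 11101✓ 11110✓ 11111✓
Round 1: -0000✓ -0001✓ -0100✓ -0101✓ -0111✓ -1101✓ 0-101✓ 00-00✓ 00-01✓ 0000-✓ 001-1✓ 0010-✓ 1-000✓ 1-100✓ 1-101✓ 1-110✓ 1-111✓ 10-00✓ 10-01✓ 10-10✓ 100-0✓ 1000-✓ 101-0✓ 101-1✓ 1010-✓ 1011-✓ 11-00✓ 111-0✓ 111-1✓ 1110-✓ 1111-✓
Round 2: --101 -0-00✓ -0-01✓ -000-✓ -01-1 -010-✓ 00-0-✓ 1--00 1-1-0✓ 1-1-1✓ 1-10-✓ 1-11-✓ 10--0 10-0-✓ 101--✓ 111--✓
Round 3: -0-0- 1-1--
PIs = {--101, -0-0-, -01-1, 1--00, 1-1--, 10--0}
Coverage chart:
  m0: -0-0- ←essential
  m1: -0-0- ←essential
  m4: -0-0- ←essential
  m5: --101,-0-0-,-01-1
  m7: -01-1 ←essential
  m13: --101 ←essential
  m17: -0-0- ←essential
  m18: 10--0 ←essential
  m20: -0-0-,1--00,1-1--,10--0
  m21: --101,-0-0-,-01-1,1-1--
  m23: -01-1,1-1--
  m24: 1--00 ←essential
  m28: 1--00,1-1--
  m29: --101,1-1--
  m30: 1-1-- ←essential
  m31: 1-1-- ←essential
Essential: --101, -0-0-, -01-1, 1--00, 1-1--, 10--0

6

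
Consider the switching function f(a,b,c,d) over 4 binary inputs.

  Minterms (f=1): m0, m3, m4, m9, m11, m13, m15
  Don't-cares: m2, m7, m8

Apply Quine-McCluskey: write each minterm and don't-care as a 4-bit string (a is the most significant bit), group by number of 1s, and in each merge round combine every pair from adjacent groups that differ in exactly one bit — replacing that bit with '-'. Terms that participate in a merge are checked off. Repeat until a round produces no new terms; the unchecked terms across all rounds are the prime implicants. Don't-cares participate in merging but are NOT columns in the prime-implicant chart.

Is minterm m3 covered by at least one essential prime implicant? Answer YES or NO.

NO

Round 0: 0000✓ 0010✓ 0011✓ 0100✓ 0111✓ 1000✓ 1001✓ 1011✓ 1101✓ 1111✓
Round 1: -000 -011✓ -111✓ 0-00 0-11✓ 00-0 001- 1-01✓ 1-11✓ 10-1✓ 100- 11-1✓
Round 2: --11 1--1
PIs = {--11, -000, 0-00, 00-0, 001-, 1--1, 100-}
Coverage chart:
  m0: -000,0-00,00-0
  m3: --11,001-
  m4: 0-00 ←essential
  m9: 1--1,100-
  m11: --11,1--1
  m13: 1--1 ←essential
  m15: --11,1--1
Essential: 0-00, 1--1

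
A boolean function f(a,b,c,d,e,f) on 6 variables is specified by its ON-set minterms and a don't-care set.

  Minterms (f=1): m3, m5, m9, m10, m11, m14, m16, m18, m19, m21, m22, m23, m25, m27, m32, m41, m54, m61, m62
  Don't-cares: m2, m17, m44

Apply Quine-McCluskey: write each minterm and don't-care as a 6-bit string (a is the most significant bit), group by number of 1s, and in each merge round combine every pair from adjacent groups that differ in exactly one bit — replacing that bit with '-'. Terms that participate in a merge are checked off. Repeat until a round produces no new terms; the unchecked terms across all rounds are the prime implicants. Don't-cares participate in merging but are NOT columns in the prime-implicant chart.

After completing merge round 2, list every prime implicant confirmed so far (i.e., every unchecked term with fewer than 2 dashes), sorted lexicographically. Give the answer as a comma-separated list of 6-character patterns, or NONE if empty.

-01001, -10110, 0-0101, 001-10, 100000, 101100, 11-110, 111101

[col 0] 000010*, 000011*, 000101*, 001001*, 001010*, 001011*, 001110*, 010000*, 010001*, 010010*, 010011*, 010101*, 010110*, 010111*, 011001*, 011011*, 100000, 101001*, 101100, 110110*, 111101, 111110*
[col 1] -01001, -10110, 0-0010*, 0-0011*, 0-0101, 0-1001*, 0-1011*, 00-010*, 00-011*, 00001-*, 001-10, 0010-1*, 00101-*, 01-001*, 01-011*, 010-01*, 010-10*, 010-11*, 0100-0*, 0100-1*, 01000-*, 01001-*, 0101-1*, 01011-*, 0110-1*, 11-110
[col 2] 0--011, 0-001-, 0-10-1, 00-01-, 01-0-1, 010--1, 010-1-, 0100--
Prime implicants: -01001, -10110, 0--011, 0-001-, 0-0101, 0-10-1, 00-01-, 001-10, 01-0-1, 010--1, 010-1-, 0100--, 100000, 101100, 11-110, 111101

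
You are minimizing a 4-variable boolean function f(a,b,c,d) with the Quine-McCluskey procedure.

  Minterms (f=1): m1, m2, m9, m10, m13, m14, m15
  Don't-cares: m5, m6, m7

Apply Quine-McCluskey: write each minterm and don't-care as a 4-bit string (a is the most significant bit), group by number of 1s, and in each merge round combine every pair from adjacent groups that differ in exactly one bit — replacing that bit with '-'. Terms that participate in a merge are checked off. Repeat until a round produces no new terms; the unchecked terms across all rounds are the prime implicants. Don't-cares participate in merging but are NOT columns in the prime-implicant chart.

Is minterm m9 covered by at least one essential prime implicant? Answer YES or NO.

YES

[col 0] 0001*, 0010*, 0101*, 0110*, 0111*, 1001*, 1010*, 1101*, 1110*, 1111*
[col 1] -001*, -010*, -101*, -110*, -111*, 0-01*, 0-10*, 01-1*, 011-*, 1-01*, 1-10*, 11-1*, 111-*
[col 2] --01, --10, -1-1, -11-
Prime implicants: --01, --10, -1-1, -11-
PI chart (minterm → PIs covering it):
  1 | --01  (sole → essential)
  2 | --10  (sole → essential)
  9 | --01  (sole → essential)
  10 | --10  (sole → essential)
  13 | --01,-1-1
  14 | --10,-11-
  15 | -1-1,-11-
Essential prime implicants: --01, --10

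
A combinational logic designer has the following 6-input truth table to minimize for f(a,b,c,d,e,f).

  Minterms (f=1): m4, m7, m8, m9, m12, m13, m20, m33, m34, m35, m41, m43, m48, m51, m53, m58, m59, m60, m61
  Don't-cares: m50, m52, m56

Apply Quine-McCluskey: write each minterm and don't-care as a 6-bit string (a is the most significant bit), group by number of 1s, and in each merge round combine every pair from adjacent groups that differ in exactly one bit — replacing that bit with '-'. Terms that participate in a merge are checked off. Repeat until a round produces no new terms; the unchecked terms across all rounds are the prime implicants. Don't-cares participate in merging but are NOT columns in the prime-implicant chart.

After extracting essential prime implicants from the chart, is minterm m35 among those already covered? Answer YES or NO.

YES

Round 0: 000100✓ 000111 001000✓ 001001✓ 001100✓ 001101✓ 010100✓ 100001✓ 100010✓ 100011✓ 101001✓ 101011✓ 110000✓ 110010✓ 110011✓ 110100✓ 110101✓ 111000✓ 111010✓ 111011✓ 111100✓ 111101✓
Round 1: -01001 -10100 0-0100 00-100 001-00✓ 001-01✓ 00100-✓ 00110-✓ 1-0010✓ 1-0011✓ 1-1011✓ 10-001✓ 10-011✓ 1000-1✓ 10001-✓ 1010-1✓ 11-000✓ 11-010✓ 11-011✓ 11-100✓ 11-101✓ 110-00✓ 1100-0✓ 11001-✓ 11010-✓ 111-00✓ 1110-0✓ 11101-✓ 11110-✓
Round 2: 001-0- 1--011 1-001- 10-0-1 11--00 11-0-0 11-01- 11-10-
PIs = {-01001, -10100, 0-0100, 00-100, 000111, 001-0-, 1--011, 1-001-, 10-0-1, 11--00, 11-0-0, 11-01-, 11-10-}
Coverage chart:
  m4: 0-0100,00-100
  m7: 000111 ←essential
  m8: 001-0- ←essential
  m9: -01001,001-0-
  m12: 00-100,001-0-
  m13: 001-0- ←essential
  m20: -10100,0-0100
  m33: 10-0-1 ←essential
  m34: 1-001- ←essential
  m35: 1--011,1-001-,10-0-1
  m41: -01001,10-0-1
  m43: 1--011,10-0-1
  m48: 11--00,11-0-0
  m51: 1--011,1-001-,11-01-
  m53: 11-10- ←essential
  m58: 11-0-0,11-01-
  m59: 1--011,11-01-
  m60: 11--00,11-10-
  m61: 11-10- ←essential
Essential: 000111, 001-0-, 1-001-, 10-0-1, 11-10-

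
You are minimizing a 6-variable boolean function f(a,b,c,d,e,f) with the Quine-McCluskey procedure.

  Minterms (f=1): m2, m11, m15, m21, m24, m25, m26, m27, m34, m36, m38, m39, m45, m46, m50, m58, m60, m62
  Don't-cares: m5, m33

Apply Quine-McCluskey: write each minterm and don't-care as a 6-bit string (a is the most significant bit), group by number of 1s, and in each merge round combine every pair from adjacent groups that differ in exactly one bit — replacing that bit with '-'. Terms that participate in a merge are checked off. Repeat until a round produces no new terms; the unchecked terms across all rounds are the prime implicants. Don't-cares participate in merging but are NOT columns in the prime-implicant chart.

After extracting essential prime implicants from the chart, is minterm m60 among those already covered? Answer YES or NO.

YES

Round 0: 000010✓ 000101✓ 001011✓ 001111✓ 010101✓ 011000✓ 011001✓ 011010✓ 011011✓ 100001 100010✓ 100100✓ 100110✓ 100111✓ 101101 101110✓ 110010✓ 111010✓ 111100✓ 111110✓
Round 1: -00010 -11010 0-0101 0-1011 001-11 0110-0✓ 0110-1✓ 01100-✓ 01101-✓ 1-0010 1-1110 10-110 100-10 1001-0 10011- 11-010 111-10 1111-0
Round 2: 0110--
PIs = {-00010, -11010, 0-0101, 0-1011, 001-11, 0110--, 1-0010, 1-1110, 10-110, 100-10, 100001, 1001-0, 10011-, 101101, 11-010, 111-10, 1111-0}
Coverage chart:
  m2: -00010 ←essential
  m11: 0-1011,001-11
  m15: 001-11 ←essential
  m21: 0-0101 ←essential
  m24: 0110-- ←essential
  m25: 0110-- ←essential
  m26: -11010,0110--
  m27: 0-1011,0110--
  m34: -00010,1-0010,100-10
  m36: 1001-0 ←essential
  m38: 10-110,100-10,1001-0,10011-
  m39: 10011- ←essential
  m45: 101101 ←essential
  m46: 1-1110,10-110
  m50: 1-0010,11-010
  m58: -11010,11-010,111-10
  m60: 1111-0 ←essential
  m62: 1-1110,111-10,1111-0
Essential: -00010, 0-0101, 001-11, 0110--, 1001-0, 10011-, 101101, 1111-0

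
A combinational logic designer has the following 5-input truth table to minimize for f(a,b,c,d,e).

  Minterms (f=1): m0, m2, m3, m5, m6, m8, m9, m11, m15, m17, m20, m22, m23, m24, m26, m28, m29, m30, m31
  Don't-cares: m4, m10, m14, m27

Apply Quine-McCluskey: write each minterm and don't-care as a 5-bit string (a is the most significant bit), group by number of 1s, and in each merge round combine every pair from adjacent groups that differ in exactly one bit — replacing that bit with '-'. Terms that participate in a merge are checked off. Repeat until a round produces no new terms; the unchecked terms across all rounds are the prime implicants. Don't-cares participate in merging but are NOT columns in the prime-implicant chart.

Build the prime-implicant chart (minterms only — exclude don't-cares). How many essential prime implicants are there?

Round 0: 00000✓ 00010✓ 00011✓ 00100✓ 00101✓ 00110✓ 01000✓ 01001✓ 01010✓ 01011✓ 01110✓ 01111✓ 10001 10100✓ 10110✓ 10111✓ 11000✓ 11010✓ 11011✓ 11100✓ 11101✓ 11110✓ 11111✓
Round 1: -0100✓ -0110✓ -1000✓ -1010✓ -1011✓ -1110✓ -1111✓ 0-000✓ 0-010✓ 0-011✓ 0-110✓ 00-00✓ 00-10✓ 000-0✓ 0001-✓ 001-0✓ 0010- 01-10✓ 01-11✓ 010-0✓ 010-1✓ 0100-✓ 0101-✓ 0111-✓ 1-100✓ 1-110✓ 1-111✓ 101-0✓ 1011-✓ 11-00✓ 11-10✓ 11-11✓ 110-0✓ 1101-✓ 111-0✓ 111-1✓ 1110-✓ 1111-✓
Round 2: --110 -01-0 -1-10✓ -1-11✓ -10-0 -101-✓ -111-✓ 0--10 0-0-0 0-01- 00--0 01-1-✓ 010-- 1-1-0 1-11- 11--0 11-1-✓ 111--
Round 3: -1-1-
PIs = {--110, -01-0, -1-1-, -10-0, 0--10, 0-0-0, 0-01-, 00--0, 0010-, 010--, 1-1-0, 1-11-, 10001, 11--0, 111--}
Coverage chart:
  m0: 0-0-0,00--0
  m2: 0--10,0-0-0,0-01-,00--0
  m3: 0-01- ←essential
  m5: 0010- ←essential
  m6: --110,-01-0,0--10,00--0
  m8: -10-0,0-0-0,010--
  m9: 010-- ←essential
  m11: -1-1-,0-01-,010--
  m15: -1-1- ←essential
  m17: 10001 ←essential
  m20: -01-0,1-1-0
  m22: --110,-01-0,1-1-0,1-11-
  m23: 1-11- ←essential
  m24: -10-0,11--0
  m26: -1-1-,-10-0,11--0
  m28: 1-1-0,11--0,111--
  m29: 111-- ←essential
  m30: --110,-1-1-,1-1-0,1-11-,11--0,111--
  m31: -1-1-,1-11-,111--
Essential: -1-1-, 0-01-, 0010-, 010--, 1-11-, 10001, 111--

7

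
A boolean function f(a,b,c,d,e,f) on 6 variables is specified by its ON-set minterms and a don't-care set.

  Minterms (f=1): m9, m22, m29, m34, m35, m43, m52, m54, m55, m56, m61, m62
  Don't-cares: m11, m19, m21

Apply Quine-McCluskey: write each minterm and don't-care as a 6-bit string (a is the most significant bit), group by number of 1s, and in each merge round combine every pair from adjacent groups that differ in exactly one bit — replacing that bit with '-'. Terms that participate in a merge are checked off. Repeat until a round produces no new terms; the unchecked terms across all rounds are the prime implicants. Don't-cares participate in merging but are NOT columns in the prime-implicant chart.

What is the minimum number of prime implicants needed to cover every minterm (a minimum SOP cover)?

9

Round 0: 001001✓ 001011✓ 010011 010101✓ 010110✓ 011101✓ 100010✓ 100011✓ 101011✓ 110100✓ 110110✓ 110111✓ 111000 111101✓ 111110✓
Round 1: -01011 -10110 -11101 0010-1 01-101 10-011 10001- 11-110 1101-0 11011-
PIs = {-01011, -10110, -11101, 0010-1, 01-101, 010011, 10-011, 10001-, 11-110, 1101-0, 11011-, 111000}
Coverage chart:
  m9: 0010-1 ←essential
  m22: -10110 ←essential
  m29: -11101,01-101
  m34: 10001- ←essential
  m35: 10-011,10001-
  m43: -01011,10-011
  m52: 1101-0 ←essential
  m54: -10110,11-110,1101-0,11011-
  m55: 11011- ←essential
  m56: 111000 ←essential
  m61: -11101 ←essential
  m62: 11-110 ←essential
Essential: -10110, -11101, 0010-1, 10001-, 11-110, 1101-0, 11011-, 111000
Petrick residual → -01011
Min cover (9 terms): b'cd'ef + bc'def' + bcde'f + a'b'cd'f + ab'c'd'e + abdef' + abc'df' + abc'de + abcd'e'f'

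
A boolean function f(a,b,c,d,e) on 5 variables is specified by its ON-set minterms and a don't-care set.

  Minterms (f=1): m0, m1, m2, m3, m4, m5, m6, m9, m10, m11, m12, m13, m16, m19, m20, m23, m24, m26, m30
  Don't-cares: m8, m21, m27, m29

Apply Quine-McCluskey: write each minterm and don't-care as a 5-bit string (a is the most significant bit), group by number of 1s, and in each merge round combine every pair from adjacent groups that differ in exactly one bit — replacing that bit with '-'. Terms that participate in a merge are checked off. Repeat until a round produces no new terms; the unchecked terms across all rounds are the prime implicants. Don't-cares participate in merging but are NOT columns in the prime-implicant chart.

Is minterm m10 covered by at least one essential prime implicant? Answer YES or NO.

NO

size-2^0 implicants → 00000(✓)  00001(✓)  00010(✓)  00011(✓)  00100(✓)  00101(✓)  00110(✓)  01000(✓)  01001(✓)  01010(✓)  01011(✓)  01100(✓)  01101(✓)  10000(✓)  10011(✓)  10100(✓)  10101(✓)  10111(✓)  11000(✓)  11010(✓)  11011(✓)  11101(✓)  11110(✓)
size-2^1 implicants → -0000(✓)  -0011(✓)  -0100(✓)  -0101(✓)  -1000(✓)  -1010(✓)  -1011(✓)  -1101(✓)  0-000(✓)  0-001(✓)  0-010(✓)  0-011(✓)  0-100(✓)  0-101(✓)  00-00(✓)  00-01(✓)  00-10(✓)  000-0(✓)  000-1(✓)  0000-(✓)  0001-(✓)  001-0(✓)  0010-(✓)  01-00(✓)  01-01(✓)  010-0(✓)  010-1(✓)  0100-(✓)  0101-(✓)  0110-(✓)  1-000(✓)  1-011(✓)  1-101(✓)  10-00(✓)  10-11  101-1  1010-(✓)  11-10  110-0(✓)  1101-(✓)
size-2^2 implicants → --000  --011  --101  -0-00  -010-  -10-0  -101-  0--00(✓)  0--01(✓)  0-0-0(✓)  0-0-1(✓)  0-00-(✓)  0-01-(✓)  0-10-(✓)  00--0  00-0-(✓)  000--(✓)  01-0-(✓)  010--(✓)
size-2^3 implicants → 0--0-  0-0--
Unchecked terms (primes): --000, --011, --101, -0-00, -010-, -10-0, -101-, 0--0-, 0-0--, 00--0, 10-11, 101-1, 11-10
Minterm coverage:
  m0 ⊆ --000,-0-00,0--0-,0-0--,00--0
  m1 ⊆ 0--0-,0-0--
  m2 ⊆ 0-0--,00--0
  m3 ⊆ --011,0-0--
  m4 ⊆ -0-00,-010-,0--0-,00--0
  m5 ⊆ --101,-010-,0--0-
  m6 ⊆ 00--0 [E]
  m9 ⊆ 0--0-,0-0--
  m10 ⊆ -10-0,-101-,0-0--
  m11 ⊆ --011,-101-,0-0--
  m12 ⊆ 0--0- [E]
  m13 ⊆ --101,0--0-
  m16 ⊆ --000,-0-00
  m19 ⊆ --011,10-11
  m20 ⊆ -0-00,-010-
  m23 ⊆ 10-11,101-1
  m24 ⊆ --000,-10-0
  m26 ⊆ -10-0,-101-,11-10
  m30 ⊆ 11-10 [E]
E = {0--0-, 00--0, 11-10}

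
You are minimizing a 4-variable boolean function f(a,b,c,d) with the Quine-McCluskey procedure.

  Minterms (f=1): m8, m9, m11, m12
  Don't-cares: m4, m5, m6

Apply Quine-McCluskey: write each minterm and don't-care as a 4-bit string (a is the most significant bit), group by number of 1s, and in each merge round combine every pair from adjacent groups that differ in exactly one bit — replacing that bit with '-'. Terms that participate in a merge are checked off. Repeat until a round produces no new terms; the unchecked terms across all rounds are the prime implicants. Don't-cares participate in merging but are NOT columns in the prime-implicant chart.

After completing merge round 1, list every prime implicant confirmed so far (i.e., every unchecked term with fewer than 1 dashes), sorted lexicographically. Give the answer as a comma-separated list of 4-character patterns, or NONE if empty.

[col 0] 0100*, 0101*, 0110*, 1000*, 1001*, 1011*, 1100*
[col 1] -100, 01-0, 010-, 1-00, 10-1, 100-
Prime implicants: -100, 01-0, 010-, 1-00, 10-1, 100-

NONE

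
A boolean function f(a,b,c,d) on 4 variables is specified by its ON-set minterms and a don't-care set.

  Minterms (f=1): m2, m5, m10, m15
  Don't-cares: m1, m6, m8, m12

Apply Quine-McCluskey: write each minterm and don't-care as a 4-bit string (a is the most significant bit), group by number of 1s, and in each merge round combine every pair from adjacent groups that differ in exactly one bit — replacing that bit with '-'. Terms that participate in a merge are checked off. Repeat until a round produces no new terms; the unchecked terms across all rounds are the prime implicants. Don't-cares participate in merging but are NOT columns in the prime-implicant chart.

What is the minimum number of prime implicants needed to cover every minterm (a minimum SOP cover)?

Round 0: 0001✓ 0010✓ 0101✓ 0110✓ 1000✓ 1010✓ 1100✓ 1111
Round 1: -010 0-01 0-10 1-00 10-0
PIs = {-010, 0-01, 0-10, 1-00, 10-0, 1111}
Coverage chart:
  m2: -010,0-10
  m5: 0-01 ←essential
  m10: -010,10-0
  m15: 1111 ←essential
Essential: 0-01, 1111
Petrick residual → -010
Min cover (3 terms): b'cd' + a'c'd + abcd

3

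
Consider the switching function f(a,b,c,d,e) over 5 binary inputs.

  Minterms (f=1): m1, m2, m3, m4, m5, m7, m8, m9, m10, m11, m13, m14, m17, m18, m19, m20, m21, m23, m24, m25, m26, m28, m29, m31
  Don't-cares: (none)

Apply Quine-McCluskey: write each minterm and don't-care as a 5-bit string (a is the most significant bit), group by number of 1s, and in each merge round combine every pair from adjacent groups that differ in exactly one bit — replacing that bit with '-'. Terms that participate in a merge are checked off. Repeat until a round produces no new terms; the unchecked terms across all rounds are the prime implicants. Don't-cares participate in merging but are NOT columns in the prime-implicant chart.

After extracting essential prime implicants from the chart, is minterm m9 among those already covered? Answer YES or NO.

Round 0: 00001✓ 00010✓ 00011✓ 00100✓ 00101✓ 00111✓ 01000✓ 01001✓ 01010✓ 01011✓ 01101✓ 01110✓ 10001✓ 10010✓ 10011✓ 10100✓ 10101✓ 10111✓ 11000✓ 11001✓ 11010✓ 11100✓ 11101✓ 11111✓
Round 1: -0001✓ -0010✓ -0011✓ -0100✓ -0101✓ -0111✓ -1000✓ -1001✓ -1010✓ -1101✓ 0-001✓ 0-010✓ 0-011✓ 0-101✓ 00-01✓ 00-11✓ 000-1✓ 0001-✓ 001-1✓ 0010-✓ 01-01✓ 01-10 010-0✓ 010-1✓ 0100-✓ 0101-✓ 1-001✓ 1-010✓ 1-100✓ 1-101✓ 1-111✓ 10-01✓ 10-11✓ 100-1✓ 1001-✓ 101-1✓ 1010-✓ 11-00✓ 11-01✓ 110-0✓ 1100-✓ 111-1✓ 1110-✓
Round 2: --001✓ --010 --101✓ -0-01✓ -0-11✓ -00-1✓ -001- -01-1✓ -010- -1-01✓ -10-0 -100- 0--01✓ 0-0-1 0-01- 00--1✓ 010-- 1--01✓ 1-1-1 1-10- 10--1✓ 11-0-
Round 3: ---01 -0--1
PIs = {---01, --010, -0--1, -001-, -010-, -10-0, -100-, 0-0-1, 0-01-, 01-10, 010--, 1-1-1, 1-10-, 11-0-}
Coverage chart:
  m1: ---01,-0--1,0-0-1
  m2: --010,-001-,0-01-
  m3: -0--1,-001-,0-0-1,0-01-
  m4: -010- ←essential
  m5: ---01,-0--1,-010-
  m7: -0--1 ←essential
  m8: -10-0,-100-,010--
  m9: ---01,-100-,0-0-1,010--
  m10: --010,-10-0,0-01-,01-10,010--
  m11: 0-0-1,0-01-,010--
  m13: ---01 ←essential
  m14: 01-10 ←essential
  m17: ---01,-0--1
  m18: --010,-001-
  m19: -0--1,-001-
  m20: -010-,1-10-
  m21: ---01,-0--1,-010-,1-1-1,1-10-
  m23: -0--1,1-1-1
  m24: -10-0,-100-,11-0-
  m25: ---01,-100-,11-0-
  m26: --010,-10-0
  m28: 1-10-,11-0-
  m29: ---01,1-1-1,1-10-,11-0-
  m31: 1-1-1 ←essential
Essential: ---01, -0--1, -010-, 01-10, 1-1-1

YES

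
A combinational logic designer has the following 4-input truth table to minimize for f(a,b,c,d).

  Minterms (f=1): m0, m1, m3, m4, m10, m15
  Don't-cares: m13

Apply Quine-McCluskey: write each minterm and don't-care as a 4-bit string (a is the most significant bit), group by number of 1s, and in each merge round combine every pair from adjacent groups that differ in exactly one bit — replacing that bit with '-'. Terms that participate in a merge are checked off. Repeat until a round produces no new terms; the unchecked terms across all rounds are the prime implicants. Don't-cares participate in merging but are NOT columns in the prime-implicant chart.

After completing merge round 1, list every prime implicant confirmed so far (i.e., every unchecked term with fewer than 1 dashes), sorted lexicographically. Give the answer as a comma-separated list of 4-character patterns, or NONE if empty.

Round 0: 0000✓ 0001✓ 0011✓ 0100✓ 1010 1101✓ 1111✓
Round 1: 0-00 00-1 000- 11-1
PIs = {0-00, 00-1, 000-, 1010, 11-1}

1010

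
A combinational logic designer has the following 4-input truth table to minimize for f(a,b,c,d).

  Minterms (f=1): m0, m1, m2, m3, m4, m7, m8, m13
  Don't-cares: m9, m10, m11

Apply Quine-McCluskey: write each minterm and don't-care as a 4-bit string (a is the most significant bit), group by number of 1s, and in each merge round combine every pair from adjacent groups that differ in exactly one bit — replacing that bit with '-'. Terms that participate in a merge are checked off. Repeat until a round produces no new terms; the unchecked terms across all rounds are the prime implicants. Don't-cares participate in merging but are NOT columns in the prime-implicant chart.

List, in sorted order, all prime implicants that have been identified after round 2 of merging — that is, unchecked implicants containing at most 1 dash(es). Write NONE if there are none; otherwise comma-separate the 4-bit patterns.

0-00, 0-11, 1-01

size-2^0 implicants → 0000(✓)  0001(✓)  0010(✓)  0011(✓)  0100(✓)  0111(✓)  1000(✓)  1001(✓)  1010(✓)  1011(✓)  1101(✓)
size-2^1 implicants → -000(✓)  -001(✓)  -010(✓)  -011(✓)  0-00  0-11  00-0(✓)  00-1(✓)  000-(✓)  001-(✓)  1-01  10-0(✓)  10-1(✓)  100-(✓)  101-(✓)
size-2^2 implicants → -0-0(✓)  -0-1(✓)  -00-(✓)  -01-(✓)  00--(✓)  10--(✓)
size-2^3 implicants → -0--
Unchecked terms (primes): -0--, 0-00, 0-11, 1-01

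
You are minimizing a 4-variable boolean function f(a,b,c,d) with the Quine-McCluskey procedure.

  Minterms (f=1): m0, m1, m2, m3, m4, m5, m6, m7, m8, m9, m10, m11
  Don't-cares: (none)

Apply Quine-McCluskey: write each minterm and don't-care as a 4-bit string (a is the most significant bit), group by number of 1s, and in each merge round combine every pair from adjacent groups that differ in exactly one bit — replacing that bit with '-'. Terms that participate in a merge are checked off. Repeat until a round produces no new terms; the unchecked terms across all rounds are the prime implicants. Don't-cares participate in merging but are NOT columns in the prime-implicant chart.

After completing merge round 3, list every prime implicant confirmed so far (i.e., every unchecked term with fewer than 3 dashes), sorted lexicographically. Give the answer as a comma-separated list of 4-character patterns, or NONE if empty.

NONE

size-2^0 implicants → 0000(✓)  0001(✓)  0010(✓)  0011(✓)  0100(✓)  0101(✓)  0110(✓)  0111(✓)  1000(✓)  1001(✓)  1010(✓)  1011(✓)
size-2^1 implicants → -000(✓)  -001(✓)  -010(✓)  -011(✓)  0-00(✓)  0-01(✓)  0-10(✓)  0-11(✓)  00-0(✓)  00-1(✓)  000-(✓)  001-(✓)  01-0(✓)  01-1(✓)  010-(✓)  011-(✓)  10-0(✓)  10-1(✓)  100-(✓)  101-(✓)
size-2^2 implicants → -0-0(✓)  -0-1(✓)  -00-(✓)  -01-(✓)  0--0(✓)  0--1(✓)  0-0-(✓)  0-1-(✓)  00--(✓)  01--(✓)  10--(✓)
size-2^3 implicants → -0--  0---
Unchecked terms (primes): -0--, 0---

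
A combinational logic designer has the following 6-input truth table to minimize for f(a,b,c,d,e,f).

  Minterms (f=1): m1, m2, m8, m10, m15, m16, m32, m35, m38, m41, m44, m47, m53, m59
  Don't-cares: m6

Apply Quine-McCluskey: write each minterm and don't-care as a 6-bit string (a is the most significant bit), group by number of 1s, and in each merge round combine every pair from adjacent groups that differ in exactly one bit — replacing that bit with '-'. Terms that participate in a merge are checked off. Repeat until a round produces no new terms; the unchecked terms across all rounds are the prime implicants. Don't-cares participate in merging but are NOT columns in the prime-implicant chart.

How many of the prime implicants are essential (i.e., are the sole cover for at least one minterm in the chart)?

11

Round 0: 000001 000010✓ 000110✓ 001000✓ 001010✓ 001111✓ 010000 100000 100011 100110✓ 101001 101100 101111✓ 110101 111011
Round 1: -00110 -01111 00-010 000-10 0010-0
PIs = {-00110, -01111, 00-010, 000-10, 000001, 0010-0, 010000, 100000, 100011, 101001, 101100, 110101, 111011}
Coverage chart:
  m1: 000001 ←essential
  m2: 00-010,000-10
  m8: 0010-0 ←essential
  m10: 00-010,0010-0
  m15: -01111 ←essential
  m16: 010000 ←essential
  m32: 100000 ←essential
  m35: 100011 ←essential
  m38: -00110 ←essential
  m41: 101001 ←essential
  m44: 101100 ←essential
  m47: -01111 ←essential
  m53: 110101 ←essential
  m59: 111011 ←essential
Essential: -00110, -01111, 000001, 0010-0, 010000, 100000, 100011, 101001, 101100, 110101, 111011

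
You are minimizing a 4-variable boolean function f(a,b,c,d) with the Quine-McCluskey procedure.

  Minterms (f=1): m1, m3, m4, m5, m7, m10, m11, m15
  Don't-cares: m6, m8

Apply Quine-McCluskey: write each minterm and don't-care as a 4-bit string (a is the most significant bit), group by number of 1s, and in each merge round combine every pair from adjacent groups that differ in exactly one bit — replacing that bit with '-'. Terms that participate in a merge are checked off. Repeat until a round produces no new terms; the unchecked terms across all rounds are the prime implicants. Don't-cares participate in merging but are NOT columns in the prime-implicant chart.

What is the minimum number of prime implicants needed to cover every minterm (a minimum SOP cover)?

4

size-2^0 implicants → 0001(✓)  0011(✓)  0100(✓)  0101(✓)  0110(✓)  0111(✓)  1000(✓)  1010(✓)  1011(✓)  1111(✓)
size-2^1 implicants → -011(✓)  -111(✓)  0-01(✓)  0-11(✓)  00-1(✓)  01-0(✓)  01-1(✓)  010-(✓)  011-(✓)  1-11(✓)  10-0  101-
size-2^2 implicants → --11  0--1  01--
Unchecked terms (primes): --11, 0--1, 01--, 10-0, 101-
Minterm coverage:
  m1 ⊆ 0--1 [E]
  m3 ⊆ --11,0--1
  m4 ⊆ 01-- [E]
  m5 ⊆ 0--1,01--
  m7 ⊆ --11,0--1,01--
  m10 ⊆ 10-0,101-
  m11 ⊆ --11,101-
  m15 ⊆ --11 [E]
E = {--11, 0--1, 01--}
Petrick residual → 10-0
Cover = cd + a'd + a'b + ab'd'  |cover|=4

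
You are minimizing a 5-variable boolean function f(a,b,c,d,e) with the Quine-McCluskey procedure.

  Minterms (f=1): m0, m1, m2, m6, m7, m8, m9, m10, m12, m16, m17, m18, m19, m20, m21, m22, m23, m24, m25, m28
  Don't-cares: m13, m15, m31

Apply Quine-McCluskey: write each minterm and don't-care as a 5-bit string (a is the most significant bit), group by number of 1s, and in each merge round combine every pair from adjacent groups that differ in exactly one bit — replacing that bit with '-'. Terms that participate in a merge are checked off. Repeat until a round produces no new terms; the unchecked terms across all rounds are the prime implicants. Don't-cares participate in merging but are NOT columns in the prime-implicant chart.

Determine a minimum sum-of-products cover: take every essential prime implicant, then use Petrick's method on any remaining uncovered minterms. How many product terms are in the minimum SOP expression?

5

[col 0] 00000*, 00001*, 00010*, 00110*, 00111*, 01000*, 01001*, 01010*, 01100*, 01101*, 01111*, 10000*, 10001*, 10010*, 10011*, 10100*, 10101*, 10110*, 10111*, 11000*, 11001*, 11100*, 11111*
[col 1] -0000*, -0001*, -0010*, -0110*, -0111*, -1000*, -1001*, -1100*, -1111*, 0-000*, 0-001*, 0-010*, 0-111*, 00-10*, 000-0*, 0000-*, 0011-*, 01-00*, 01-01*, 010-0*, 0100-*, 011-1, 0110-*, 1-000*, 1-001*, 1-100*, 1-111*, 10-00*, 10-01*, 10-10*, 10-11*, 100-0*, 100-1*, 1000-*, 1001-*, 101-0*, 101-1*, 1010-*, 1011-*, 11-00*, 1100-*
[col 2] --000*, --001*, --111, -0-10, -00-0, -000-*, -011-, -1-00, -100-*, 0-0-0, 0-00-*, 01-0-, 1--00, 1-00-*, 10--0*, 10--1*, 10-0-*, 10-1-*, 100--*, 101--*
[col 3] --00-, 10---
Prime implicants: --00-, --111, -0-10, -00-0, -011-, -1-00, 0-0-0, 01-0-, 011-1, 1--00, 10---
PI chart (minterm → PIs covering it):
  0 | --00-,-00-0,0-0-0
  1 | --00-  (sole → essential)
  2 | -0-10,-00-0,0-0-0
  6 | -0-10,-011-
  7 | --111,-011-
  8 | --00-,-1-00,0-0-0,01-0-
  9 | --00-,01-0-
  10 | 0-0-0  (sole → essential)
  12 | -1-00,01-0-
  16 | --00-,-00-0,1--00,10---
  17 | --00-,10---
  18 | -0-10,-00-0,10---
  19 | 10---  (sole → essential)
  20 | 1--00,10---
  21 | 10---  (sole → essential)
  22 | -0-10,-011-,10---
  23 | --111,-011-,10---
  24 | --00-,-1-00,1--00
  25 | --00-  (sole → essential)
  28 | -1-00,1--00
Essential prime implicants: --00-, 0-0-0, 10---
Petrick residual → -011-, -1-00
Minimum SOP uses 5 PIs: c'd' + b'cd + bd'e' + a'c'e' + ab'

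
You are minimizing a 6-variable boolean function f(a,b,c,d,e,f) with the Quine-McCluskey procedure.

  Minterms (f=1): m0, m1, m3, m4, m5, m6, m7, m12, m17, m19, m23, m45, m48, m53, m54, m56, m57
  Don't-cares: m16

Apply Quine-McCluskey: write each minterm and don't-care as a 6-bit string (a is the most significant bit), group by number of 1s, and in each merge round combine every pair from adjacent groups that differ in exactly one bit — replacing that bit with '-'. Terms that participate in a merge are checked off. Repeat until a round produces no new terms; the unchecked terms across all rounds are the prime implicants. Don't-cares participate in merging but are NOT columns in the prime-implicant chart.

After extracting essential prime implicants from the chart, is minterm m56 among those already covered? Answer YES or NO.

YES

[col 0] 000000*, 000001*, 000011*, 000100*, 000101*, 000110*, 000111*, 001100*, 010000*, 010001*, 010011*, 010111*, 101101, 110000*, 110101, 110110, 111000*, 111001*
[col 1] -10000, 0-0000*, 0-0001*, 0-0011*, 0-0111*, 00-100, 000-00*, 000-01*, 000-11*, 0000-1*, 00000-*, 0001-0*, 0001-1*, 00010-*, 00011-*, 010-11*, 0100-1*, 01000-*, 11-000, 11100-
[col 2] 0-0-11, 0-00-1, 0-000-, 000--1, 000-0-, 0001--
Prime implicants: -10000, 0-0-11, 0-00-1, 0-000-, 00-100, 000--1, 000-0-, 0001--, 101101, 11-000, 110101, 110110, 11100-
PI chart (minterm → PIs covering it):
  0 | 0-000-,000-0-
  1 | 0-00-1,0-000-,000--1,000-0-
  3 | 0-0-11,0-00-1,000--1
  4 | 00-100,000-0-,0001--
  5 | 000--1,000-0-,0001--
  6 | 0001--  (sole → essential)
  7 | 0-0-11,000--1,0001--
  12 | 00-100  (sole → essential)
  17 | 0-00-1,0-000-
  19 | 0-0-11,0-00-1
  23 | 0-0-11  (sole → essential)
  45 | 101101  (sole → essential)
  48 | -10000,11-000
  53 | 110101  (sole → essential)
  54 | 110110  (sole → essential)
  56 | 11-000,11100-
  57 | 11100-  (sole → essential)
Essential prime implicants: 0-0-11, 00-100, 0001--, 101101, 110101, 110110, 11100-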